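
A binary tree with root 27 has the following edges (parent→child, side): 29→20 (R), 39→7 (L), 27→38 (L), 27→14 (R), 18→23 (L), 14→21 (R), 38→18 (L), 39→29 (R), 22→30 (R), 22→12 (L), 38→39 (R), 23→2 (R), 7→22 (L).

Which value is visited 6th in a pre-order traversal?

Pre-order visits the node, then its left subtree, then its right subtree.
Visit 27.
At 27: go left to 38.
  Visit 38.
  At 38: go left to 18.
    Visit 18.
    At 18: go left to 23.
      Visit 23.
      At 23: no left child.
      At 23: go right to 2.
        2 is a leaf — visit 2.
    At 18: no right child.
  At 38: go right to 39.
    Visit 39.
    At 39: go left to 7.
      Visit 7.
      At 7: go left to 22.
        Visit 22.
        At 22: go left to 12.
          12 is a leaf — visit 12.
        At 22: go right to 30.
          30 is a leaf — visit 30.
      At 7: no right child.
    At 39: go right to 29.
      Visit 29.
      At 29: no left child.
      At 29: go right to 20.
        20 is a leaf — visit 20.
At 27: go right to 14.
  Visit 14.
  At 14: no left child.
  At 14: go right to 21.
    21 is a leaf — visit 21.
Full pre-order sequence: 27, 38, 18, 23, 2, 39, 7, 22, 12, 30, 29, 20, 14, 21.

39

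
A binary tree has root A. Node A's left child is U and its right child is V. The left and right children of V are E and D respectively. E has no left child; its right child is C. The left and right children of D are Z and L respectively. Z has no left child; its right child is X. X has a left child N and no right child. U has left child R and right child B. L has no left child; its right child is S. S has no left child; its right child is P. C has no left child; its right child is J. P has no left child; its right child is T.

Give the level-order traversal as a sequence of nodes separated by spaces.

Level-order visits nodes level by level from the root, left to right within each level.
Level 0: A
Level 1: U, V
Level 2: R, B, E, D
Level 3: C, Z, L
Level 4: J, X, S
Level 5: N, P
Level 6: T

A U V R B E D C Z L J X S N P T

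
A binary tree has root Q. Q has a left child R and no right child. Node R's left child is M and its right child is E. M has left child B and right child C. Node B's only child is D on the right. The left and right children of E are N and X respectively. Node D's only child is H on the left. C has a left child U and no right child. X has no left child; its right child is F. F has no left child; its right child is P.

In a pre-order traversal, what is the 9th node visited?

E

Pre-order visits the node, then its left subtree, then its right subtree.
Visit Q.
At Q: go left to R.
  Visit R.
  At R: go left to M.
    Visit M.
    At M: go left to B.
      Visit B.
      At B: no left child.
      At B: go right to D.
        Visit D.
        At D: go left to H.
          H is a leaf — visit H.
        At D: no right child.
    At M: go right to C.
      Visit C.
      At C: go left to U.
        U is a leaf — visit U.
      At C: no right child.
  At R: go right to E.
    Visit E.
    At E: go left to N.
      N is a leaf — visit N.
    At E: go right to X.
      Visit X.
      At X: no left child.
      At X: go right to F.
        Visit F.
        At F: no left child.
        At F: go right to P.
          P is a leaf — visit P.
At Q: no right child.
Full pre-order sequence: Q, R, M, B, D, H, C, U, E, N, X, F, P.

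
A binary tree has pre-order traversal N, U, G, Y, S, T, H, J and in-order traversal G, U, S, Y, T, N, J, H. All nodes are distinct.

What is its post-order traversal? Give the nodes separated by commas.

The first element of pre-order is the root; it splits in-order into left and right subtrees.
Root N: left subtree has 5 nodes {G, U, S, Y, T}, right has 2 {J, H}.
  Root U: left subtree has 1 node {G}, right has 3 {S, Y, T}.
    Root Y: left subtree has 1 node {S}, right has 1 {T}.
  Root H: left subtree has 1 node {J}, right has 0 { }.

G, S, T, Y, U, J, H, N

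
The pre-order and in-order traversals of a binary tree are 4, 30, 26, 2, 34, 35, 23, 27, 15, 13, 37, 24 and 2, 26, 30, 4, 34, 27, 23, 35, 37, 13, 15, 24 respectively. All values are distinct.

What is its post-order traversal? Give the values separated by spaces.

2 26 30 27 23 37 13 24 15 35 34 4

The first element of pre-order is the root; it splits in-order into left and right subtrees.
Root 4: left subtree has 3 nodes {2, 26, 30}, right has 8 {34, 27, 23, 35, 37, 13, 15, 24}.
  Root 30: left subtree has 2 nodes {2, 26}, right has 0 { }.
    Root 26: left subtree has 1 node {2}, right has 0 { }.
  Root 34: left subtree has 0 nodes { }, right has 7 {27, 23, 35, 37, 13, 15, 24}.
    Root 35: left subtree has 2 nodes {27, 23}, right has 4 {37, 13, 15, 24}.
      Root 23: left subtree has 1 node {27}, right has 0 { }.
      Root 15: left subtree has 2 nodes {37, 13}, right has 1 {24}.
        Root 13: left subtree has 1 node {37}, right has 0 { }.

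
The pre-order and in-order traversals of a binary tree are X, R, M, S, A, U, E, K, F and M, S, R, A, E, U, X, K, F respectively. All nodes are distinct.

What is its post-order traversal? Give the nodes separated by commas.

S, M, E, U, A, R, F, K, X

The first element of pre-order is the root; it splits in-order into left and right subtrees.
Root X: left subtree has 6 nodes {M, S, R, A, E, U}, right has 2 {K, F}.
  Root R: left subtree has 2 nodes {M, S}, right has 3 {A, E, U}.
    Root M: left subtree has 0 nodes { }, right has 1 {S}.
    Root A: left subtree has 0 nodes { }, right has 2 {E, U}.
      Root U: left subtree has 1 node {E}, right has 0 { }.
  Root K: left subtree has 0 nodes { }, right has 1 {F}.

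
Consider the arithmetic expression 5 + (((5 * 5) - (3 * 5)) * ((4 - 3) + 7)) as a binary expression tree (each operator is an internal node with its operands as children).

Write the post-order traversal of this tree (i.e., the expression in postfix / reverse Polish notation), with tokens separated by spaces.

Post-order on an expression tree gives postfix notation: for each operator, emit left operand, right operand, then the operator.

5 5 5 * 3 5 * - 4 3 - 7 + * +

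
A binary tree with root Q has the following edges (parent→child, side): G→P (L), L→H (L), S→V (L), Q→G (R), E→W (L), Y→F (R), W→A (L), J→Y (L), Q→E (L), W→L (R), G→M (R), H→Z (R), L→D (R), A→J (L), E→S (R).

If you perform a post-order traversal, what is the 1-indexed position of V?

Post-order visits the left subtree, then the right subtree, then the node.
At Q: go left to E.
  At E: go left to W.
    At W: go left to A.
      At A: go left to J.
        At J: go left to Y.
          At Y: no left child.
          At Y: go right to F.
            F is a leaf — visit F.
          Visit Y.
        At J: no right child.
        Visit J.
      At A: no right child.
      Visit A.
    At W: go right to L.
      At L: go left to H.
        At H: no left child.
        At H: go right to Z.
          Z is a leaf — visit Z.
        Visit H.
      At L: go right to D.
        D is a leaf — visit D.
      Visit L.
    Visit W.
  At E: go right to S.
    At S: go left to V.
      V is a leaf — visit V.
    At S: no right child.
    Visit S.
  Visit E.
At Q: go right to G.
  At G: go left to P.
    P is a leaf — visit P.
  At G: go right to M.
    M is a leaf — visit M.
  Visit G.
Visit Q.
Full post-order sequence: F, Y, J, A, Z, H, D, L, W, V, S, E, P, M, G, Q.

10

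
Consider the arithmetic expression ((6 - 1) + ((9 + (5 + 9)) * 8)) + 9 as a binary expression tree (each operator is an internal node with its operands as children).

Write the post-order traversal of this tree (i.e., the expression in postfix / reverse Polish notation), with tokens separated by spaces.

Post-order on an expression tree gives postfix notation: for each operator, emit left operand, right operand, then the operator.

6 1 - 9 5 9 + + 8 * + 9 +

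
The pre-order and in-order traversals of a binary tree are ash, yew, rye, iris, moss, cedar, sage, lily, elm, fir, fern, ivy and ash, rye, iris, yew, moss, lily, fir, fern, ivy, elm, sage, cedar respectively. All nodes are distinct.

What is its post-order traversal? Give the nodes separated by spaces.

The first element of pre-order is the root; it splits in-order into left and right subtrees.
Root ash: left subtree has 0 nodes { }, right has 11 {rye, iris, yew, moss, lily, fir, fern, ivy, elm, sage, cedar}.
  Root yew: left subtree has 2 nodes {rye, iris}, right has 8 {moss, lily, fir, fern, ivy, elm, sage, cedar}.
    Root rye: left subtree has 0 nodes { }, right has 1 {iris}.
    Root moss: left subtree has 0 nodes { }, right has 7 {lily, fir, fern, ivy, elm, sage, cedar}.
      Root cedar: left subtree has 6 nodes {lily, fir, fern, ivy, elm, sage}, right has 0 { }.
        Root sage: left subtree has 5 nodes {lily, fir, fern, ivy, elm}, right has 0 { }.
          Root lily: left subtree has 0 nodes { }, right has 4 {fir, fern, ivy, elm}.
            Root elm: left subtree has 3 nodes {fir, fern, ivy}, right has 0 { }.
              Root fir: left subtree has 0 nodes { }, right has 2 {fern, ivy}.
                Root fern: left subtree has 0 nodes { }, right has 1 {ivy}.

iris rye ivy fern fir elm lily sage cedar moss yew ash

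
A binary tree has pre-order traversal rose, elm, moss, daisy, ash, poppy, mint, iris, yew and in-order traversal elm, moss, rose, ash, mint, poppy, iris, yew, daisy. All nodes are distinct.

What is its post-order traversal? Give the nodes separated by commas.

The first element of pre-order is the root; it splits in-order into left and right subtrees.
Root rose: left subtree has 2 nodes {elm, moss}, right has 6 {ash, mint, poppy, iris, yew, daisy}.
  Root elm: left subtree has 0 nodes { }, right has 1 {moss}.
  Root daisy: left subtree has 5 nodes {ash, mint, poppy, iris, yew}, right has 0 { }.
    Root ash: left subtree has 0 nodes { }, right has 4 {mint, poppy, iris, yew}.
      Root poppy: left subtree has 1 node {mint}, right has 2 {iris, yew}.
        Root iris: left subtree has 0 nodes { }, right has 1 {yew}.

moss, elm, mint, yew, iris, poppy, ash, daisy, rose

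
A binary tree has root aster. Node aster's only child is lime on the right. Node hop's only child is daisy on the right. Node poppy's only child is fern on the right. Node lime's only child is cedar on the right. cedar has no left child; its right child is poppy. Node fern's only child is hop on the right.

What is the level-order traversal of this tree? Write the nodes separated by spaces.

Level-order visits nodes level by level from the root, left to right within each level.
Level 0: aster
Level 1: lime
Level 2: cedar
Level 3: poppy
Level 4: fern
Level 5: hop
Level 6: daisy

aster lime cedar poppy fern hop daisy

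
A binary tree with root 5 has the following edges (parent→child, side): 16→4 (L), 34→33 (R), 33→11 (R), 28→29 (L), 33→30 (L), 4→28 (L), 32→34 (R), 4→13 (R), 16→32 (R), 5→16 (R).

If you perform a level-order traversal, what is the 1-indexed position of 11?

Level-order visits nodes level by level from the root, left to right within each level.
Level 0: 5
Level 1: 16
Level 2: 4, 32
Level 3: 28, 13, 34
Level 4: 29, 33
Level 5: 30, 11
Full level-order sequence: 5, 16, 4, 32, 28, 13, 34, 29, 33, 30, 11.

11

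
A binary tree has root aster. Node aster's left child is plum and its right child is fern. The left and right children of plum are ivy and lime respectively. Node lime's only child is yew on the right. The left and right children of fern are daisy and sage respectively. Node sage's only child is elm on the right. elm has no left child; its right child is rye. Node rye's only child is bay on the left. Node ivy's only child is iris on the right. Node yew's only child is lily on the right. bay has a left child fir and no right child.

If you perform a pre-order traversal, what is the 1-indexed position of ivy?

3

Pre-order visits the node, then its left subtree, then its right subtree.
Visit aster.
At aster: go left to plum.
  Visit plum.
  At plum: go left to ivy.
    Visit ivy.
    At ivy: no left child.
    At ivy: go right to iris.
      iris is a leaf — visit iris.
  At plum: go right to lime.
    Visit lime.
    At lime: no left child.
    At lime: go right to yew.
      Visit yew.
      At yew: no left child.
      At yew: go right to lily.
        lily is a leaf — visit lily.
At aster: go right to fern.
  Visit fern.
  At fern: go left to daisy.
    daisy is a leaf — visit daisy.
  At fern: go right to sage.
    Visit sage.
    At sage: no left child.
    At sage: go right to elm.
      Visit elm.
      At elm: no left child.
      At elm: go right to rye.
        Visit rye.
        At rye: go left to bay.
          Visit bay.
          At bay: go left to fir.
            fir is a leaf — visit fir.
          At bay: no right child.
        At rye: no right child.
Full pre-order sequence: aster, plum, ivy, iris, lime, yew, lily, fern, daisy, sage, elm, rye, bay, fir.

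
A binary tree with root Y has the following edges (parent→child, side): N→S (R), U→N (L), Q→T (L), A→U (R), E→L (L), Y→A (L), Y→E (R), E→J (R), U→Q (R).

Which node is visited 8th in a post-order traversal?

J

Post-order visits the left subtree, then the right subtree, then the node.
At Y: go left to A.
  At A: no left child.
  At A: go right to U.
    At U: go left to N.
      At N: no left child.
      At N: go right to S.
        S is a leaf — visit S.
      Visit N.
    At U: go right to Q.
      At Q: go left to T.
        T is a leaf — visit T.
      At Q: no right child.
      Visit Q.
    Visit U.
  Visit A.
At Y: go right to E.
  At E: go left to L.
    L is a leaf — visit L.
  At E: go right to J.
    J is a leaf — visit J.
  Visit E.
Visit Y.
Full post-order sequence: S, N, T, Q, U, A, L, J, E, Y.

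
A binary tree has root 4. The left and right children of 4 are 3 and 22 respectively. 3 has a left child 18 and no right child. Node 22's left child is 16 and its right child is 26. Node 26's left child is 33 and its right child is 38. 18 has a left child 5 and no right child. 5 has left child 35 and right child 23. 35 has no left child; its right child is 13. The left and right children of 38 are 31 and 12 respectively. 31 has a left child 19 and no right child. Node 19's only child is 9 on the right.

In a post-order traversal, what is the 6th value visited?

3

Post-order visits the left subtree, then the right subtree, then the node.
At 4: go left to 3.
  At 3: go left to 18.
    At 18: go left to 5.
      At 5: go left to 35.
        At 35: no left child.
        At 35: go right to 13.
          13 is a leaf — visit 13.
        Visit 35.
      At 5: go right to 23.
        23 is a leaf — visit 23.
      Visit 5.
    At 18: no right child.
    Visit 18.
  At 3: no right child.
  Visit 3.
At 4: go right to 22.
  At 22: go left to 16.
    16 is a leaf — visit 16.
  At 22: go right to 26.
    At 26: go left to 33.
      33 is a leaf — visit 33.
    At 26: go right to 38.
      At 38: go left to 31.
        At 31: go left to 19.
          At 19: no left child.
          At 19: go right to 9.
            9 is a leaf — visit 9.
          Visit 19.
        At 31: no right child.
        Visit 31.
      At 38: go right to 12.
        12 is a leaf — visit 12.
      Visit 38.
    Visit 26.
  Visit 22.
Visit 4.
Full post-order sequence: 13, 35, 23, 5, 18, 3, 16, 33, 9, 19, 31, 12, 38, 26, 22, 4.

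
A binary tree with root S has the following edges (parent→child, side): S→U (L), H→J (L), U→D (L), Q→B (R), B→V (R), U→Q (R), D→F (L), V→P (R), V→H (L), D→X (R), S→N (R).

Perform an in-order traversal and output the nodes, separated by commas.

In-order visits the left subtree, then the node, then the right subtree.
At S: go left to U.
  At U: go left to D.
    At D: go left to F.
      F is a leaf — visit F.
    Visit D.
    At D: go right to X.
      X is a leaf — visit X.
  Visit U.
  At U: go right to Q.
    At Q: no left child.
    Visit Q.
    At Q: go right to B.
      At B: no left child.
      Visit B.
      At B: go right to V.
        At V: go left to H.
          At H: go left to J.
            J is a leaf — visit J.
          Visit H.
          At H: no right child.
        Visit V.
        At V: go right to P.
          P is a leaf — visit P.
Visit S.
At S: go right to N.
  N is a leaf — visit N.

F, D, X, U, Q, B, J, H, V, P, S, N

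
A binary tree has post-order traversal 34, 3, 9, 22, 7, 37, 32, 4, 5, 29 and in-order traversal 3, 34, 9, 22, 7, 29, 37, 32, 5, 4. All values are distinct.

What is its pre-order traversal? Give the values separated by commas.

29, 7, 22, 9, 3, 34, 5, 32, 37, 4

The last element of post-order is the root; it splits in-order into left and right subtrees.
Root 29: left subtree has 5 nodes {3, 34, 9, 22, 7}, right has 4 {37, 32, 5, 4}.
  Root 7: left subtree has 4 nodes {3, 34, 9, 22}, right has 0 { }.
    Root 22: left subtree has 3 nodes {3, 34, 9}, right has 0 { }.
      Root 9: left subtree has 2 nodes {3, 34}, right has 0 { }.
        Root 3: left subtree has 0 nodes { }, right has 1 {34}.
  Root 5: left subtree has 2 nodes {37, 32}, right has 1 {4}.
    Root 32: left subtree has 1 node {37}, right has 0 { }.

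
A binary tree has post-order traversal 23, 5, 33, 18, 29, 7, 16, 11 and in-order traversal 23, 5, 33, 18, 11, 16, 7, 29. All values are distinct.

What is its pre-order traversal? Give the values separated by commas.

11, 18, 33, 5, 23, 16, 7, 29

The last element of post-order is the root; it splits in-order into left and right subtrees.
Root 11: left subtree has 4 nodes {23, 5, 33, 18}, right has 3 {16, 7, 29}.
  Root 18: left subtree has 3 nodes {23, 5, 33}, right has 0 { }.
    Root 33: left subtree has 2 nodes {23, 5}, right has 0 { }.
      Root 5: left subtree has 1 node {23}, right has 0 { }.
  Root 16: left subtree has 0 nodes { }, right has 2 {7, 29}.
    Root 7: left subtree has 0 nodes { }, right has 1 {29}.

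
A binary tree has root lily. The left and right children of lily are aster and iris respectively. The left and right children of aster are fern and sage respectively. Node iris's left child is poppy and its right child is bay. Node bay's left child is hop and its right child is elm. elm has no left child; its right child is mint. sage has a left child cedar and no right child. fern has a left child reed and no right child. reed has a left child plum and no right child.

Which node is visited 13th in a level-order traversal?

Level-order visits nodes level by level from the root, left to right within each level.
Level 0: lily
Level 1: aster, iris
Level 2: fern, sage, poppy, bay
Level 3: reed, cedar, hop, elm
Level 4: plum, mint
Full level-order sequence: lily, aster, iris, fern, sage, poppy, bay, reed, cedar, hop, elm, plum, mint.

mint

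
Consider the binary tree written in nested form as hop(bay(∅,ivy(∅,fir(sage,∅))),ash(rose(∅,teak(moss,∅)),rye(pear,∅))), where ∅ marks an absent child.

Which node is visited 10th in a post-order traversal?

Post-order visits the left subtree, then the right subtree, then the node.
At hop: go left to bay.
  At bay: no left child.
  At bay: go right to ivy.
    At ivy: no left child.
    At ivy: go right to fir.
      At fir: go left to sage.
        sage is a leaf — visit sage.
      At fir: no right child.
      Visit fir.
    Visit ivy.
  Visit bay.
At hop: go right to ash.
  At ash: go left to rose.
    At rose: no left child.
    At rose: go right to teak.
      At teak: go left to moss.
        moss is a leaf — visit moss.
      At teak: no right child.
      Visit teak.
    Visit rose.
  At ash: go right to rye.
    At rye: go left to pear.
      pear is a leaf — visit pear.
    At rye: no right child.
    Visit rye.
  Visit ash.
Visit hop.
Full post-order sequence: sage, fir, ivy, bay, moss, teak, rose, pear, rye, ash, hop.

ash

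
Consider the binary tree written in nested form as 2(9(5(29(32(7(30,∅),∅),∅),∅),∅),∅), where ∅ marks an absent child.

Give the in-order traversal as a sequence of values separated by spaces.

In-order visits the left subtree, then the node, then the right subtree.
At 2: go left to 9.
  At 9: go left to 5.
    At 5: go left to 29.
      At 29: go left to 32.
        At 32: go left to 7.
          At 7: go left to 30.
            30 is a leaf — visit 30.
          Visit 7.
          At 7: no right child.
        Visit 32.
        At 32: no right child.
      Visit 29.
      At 29: no right child.
    Visit 5.
    At 5: no right child.
  Visit 9.
  At 9: no right child.
Visit 2.
At 2: no right child.

30 7 32 29 5 9 2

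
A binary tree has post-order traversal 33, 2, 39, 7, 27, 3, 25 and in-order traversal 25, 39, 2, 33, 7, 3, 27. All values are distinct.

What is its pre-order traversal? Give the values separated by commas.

The last element of post-order is the root; it splits in-order into left and right subtrees.
Root 25: left subtree has 0 nodes { }, right has 6 {39, 2, 33, 7, 3, 27}.
  Root 3: left subtree has 4 nodes {39, 2, 33, 7}, right has 1 {27}.
    Root 7: left subtree has 3 nodes {39, 2, 33}, right has 0 { }.
      Root 39: left subtree has 0 nodes { }, right has 2 {2, 33}.
        Root 2: left subtree has 0 nodes { }, right has 1 {33}.

25, 3, 7, 39, 2, 33, 27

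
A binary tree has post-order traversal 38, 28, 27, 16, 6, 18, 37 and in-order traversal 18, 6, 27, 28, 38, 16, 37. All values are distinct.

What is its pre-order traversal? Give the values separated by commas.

37, 18, 6, 16, 27, 28, 38

The last element of post-order is the root; it splits in-order into left and right subtrees.
Root 37: left subtree has 6 nodes {18, 6, 27, 28, 38, 16}, right has 0 { }.
  Root 18: left subtree has 0 nodes { }, right has 5 {6, 27, 28, 38, 16}.
    Root 6: left subtree has 0 nodes { }, right has 4 {27, 28, 38, 16}.
      Root 16: left subtree has 3 nodes {27, 28, 38}, right has 0 { }.
        Root 27: left subtree has 0 nodes { }, right has 2 {28, 38}.
          Root 28: left subtree has 0 nodes { }, right has 1 {38}.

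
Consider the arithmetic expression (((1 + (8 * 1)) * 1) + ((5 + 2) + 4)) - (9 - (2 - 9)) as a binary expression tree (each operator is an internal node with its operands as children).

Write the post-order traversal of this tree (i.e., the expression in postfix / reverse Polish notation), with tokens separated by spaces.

1 8 1 * + 1 * 5 2 + 4 + + 9 2 9 - - -

Post-order on an expression tree gives postfix notation: for each operator, emit left operand, right operand, then the operator.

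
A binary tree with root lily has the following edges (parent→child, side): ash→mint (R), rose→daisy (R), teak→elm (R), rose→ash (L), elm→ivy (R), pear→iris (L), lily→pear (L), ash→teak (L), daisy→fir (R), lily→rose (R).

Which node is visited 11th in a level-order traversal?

ivy

Level-order visits nodes level by level from the root, left to right within each level.
Level 0: lily
Level 1: pear, rose
Level 2: iris, ash, daisy
Level 3: teak, mint, fir
Level 4: elm
Level 5: ivy
Full level-order sequence: lily, pear, rose, iris, ash, daisy, teak, mint, fir, elm, ivy.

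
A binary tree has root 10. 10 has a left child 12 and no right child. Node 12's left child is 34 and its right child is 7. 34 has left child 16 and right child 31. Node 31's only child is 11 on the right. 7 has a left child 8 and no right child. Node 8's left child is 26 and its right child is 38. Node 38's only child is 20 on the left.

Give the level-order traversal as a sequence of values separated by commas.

10, 12, 34, 7, 16, 31, 8, 11, 26, 38, 20

Level-order visits nodes level by level from the root, left to right within each level.
Level 0: 10
Level 1: 12
Level 2: 34, 7
Level 3: 16, 31, 8
Level 4: 11, 26, 38
Level 5: 20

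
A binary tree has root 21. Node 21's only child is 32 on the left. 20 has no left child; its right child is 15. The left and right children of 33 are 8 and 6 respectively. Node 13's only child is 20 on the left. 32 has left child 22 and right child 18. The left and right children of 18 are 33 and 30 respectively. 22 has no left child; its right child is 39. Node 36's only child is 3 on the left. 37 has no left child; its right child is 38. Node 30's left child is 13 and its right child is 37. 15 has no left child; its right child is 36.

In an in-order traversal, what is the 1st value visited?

22

In-order visits the left subtree, then the node, then the right subtree.
At 21: go left to 32.
  At 32: go left to 22.
    At 22: no left child.
    Visit 22.
    At 22: go right to 39.
      39 is a leaf — visit 39.
  Visit 32.
  At 32: go right to 18.
    At 18: go left to 33.
      At 33: go left to 8.
        8 is a leaf — visit 8.
      Visit 33.
      At 33: go right to 6.
        6 is a leaf — visit 6.
    Visit 18.
    At 18: go right to 30.
      At 30: go left to 13.
        At 13: go left to 20.
          At 20: no left child.
          Visit 20.
          At 20: go right to 15.
            At 15: no left child.
            Visit 15.
            At 15: go right to 36.
              At 36: go left to 3.
                3 is a leaf — visit 3.
              Visit 36.
              At 36: no right child.
        Visit 13.
        At 13: no right child.
      Visit 30.
      At 30: go right to 37.
        At 37: no left child.
        Visit 37.
        At 37: go right to 38.
          38 is a leaf — visit 38.
Visit 21.
At 21: no right child.
Full in-order sequence: 22, 39, 32, 8, 33, 6, 18, 20, 15, 3, 36, 13, 30, 37, 38, 21.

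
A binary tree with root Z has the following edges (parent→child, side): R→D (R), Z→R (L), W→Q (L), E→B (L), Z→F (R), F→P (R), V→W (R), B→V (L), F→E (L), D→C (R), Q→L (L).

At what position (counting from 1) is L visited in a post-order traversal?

Post-order visits the left subtree, then the right subtree, then the node.
At Z: go left to R.
  At R: no left child.
  At R: go right to D.
    At D: no left child.
    At D: go right to C.
      C is a leaf — visit C.
    Visit D.
  Visit R.
At Z: go right to F.
  At F: go left to E.
    At E: go left to B.
      At B: go left to V.
        At V: no left child.
        At V: go right to W.
          At W: go left to Q.
            At Q: go left to L.
              L is a leaf — visit L.
            At Q: no right child.
            Visit Q.
          At W: no right child.
          Visit W.
        Visit V.
      At B: no right child.
      Visit B.
    At E: no right child.
    Visit E.
  At F: go right to P.
    P is a leaf — visit P.
  Visit F.
Visit Z.
Full post-order sequence: C, D, R, L, Q, W, V, B, E, P, F, Z.

4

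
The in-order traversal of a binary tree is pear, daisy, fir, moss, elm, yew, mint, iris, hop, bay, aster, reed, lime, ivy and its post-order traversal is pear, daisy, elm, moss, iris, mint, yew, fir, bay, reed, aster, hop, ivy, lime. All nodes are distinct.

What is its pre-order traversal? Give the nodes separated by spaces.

lime hop fir daisy pear yew moss elm mint iris aster bay reed ivy

The last element of post-order is the root; it splits in-order into left and right subtrees.
Root lime: left subtree has 12 nodes {pear, daisy, fir, moss, elm, yew, mint, iris, hop, bay, aster, reed}, right has 1 {ivy}.
  Root hop: left subtree has 8 nodes {pear, daisy, fir, moss, elm, yew, mint, iris}, right has 3 {bay, aster, reed}.
    Root fir: left subtree has 2 nodes {pear, daisy}, right has 5 {moss, elm, yew, mint, iris}.
      Root daisy: left subtree has 1 node {pear}, right has 0 { }.
      Root yew: left subtree has 2 nodes {moss, elm}, right has 2 {mint, iris}.
        Root moss: left subtree has 0 nodes { }, right has 1 {elm}.
        Root mint: left subtree has 0 nodes { }, right has 1 {iris}.
    Root aster: left subtree has 1 node {bay}, right has 1 {reed}.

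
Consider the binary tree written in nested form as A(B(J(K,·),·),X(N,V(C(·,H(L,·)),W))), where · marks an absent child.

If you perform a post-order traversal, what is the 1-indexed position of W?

8

Post-order visits the left subtree, then the right subtree, then the node.
At A: go left to B.
  At B: go left to J.
    At J: go left to K.
      K is a leaf — visit K.
    At J: no right child.
    Visit J.
  At B: no right child.
  Visit B.
At A: go right to X.
  At X: go left to N.
    N is a leaf — visit N.
  At X: go right to V.
    At V: go left to C.
      At C: no left child.
      At C: go right to H.
        At H: go left to L.
          L is a leaf — visit L.
        At H: no right child.
        Visit H.
      Visit C.
    At V: go right to W.
      W is a leaf — visit W.
    Visit V.
  Visit X.
Visit A.
Full post-order sequence: K, J, B, N, L, H, C, W, V, X, A.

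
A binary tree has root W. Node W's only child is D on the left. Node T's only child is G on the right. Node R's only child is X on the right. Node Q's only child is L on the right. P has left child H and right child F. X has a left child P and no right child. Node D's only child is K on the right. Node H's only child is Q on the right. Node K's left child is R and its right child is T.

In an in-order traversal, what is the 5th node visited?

L

In-order visits the left subtree, then the node, then the right subtree.
At W: go left to D.
  At D: no left child.
  Visit D.
  At D: go right to K.
    At K: go left to R.
      At R: no left child.
      Visit R.
      At R: go right to X.
        At X: go left to P.
          At P: go left to H.
            At H: no left child.
            Visit H.
            At H: go right to Q.
              At Q: no left child.
              Visit Q.
              At Q: go right to L.
                L is a leaf — visit L.
          Visit P.
          At P: go right to F.
            F is a leaf — visit F.
        Visit X.
        At X: no right child.
    Visit K.
    At K: go right to T.
      At T: no left child.
      Visit T.
      At T: go right to G.
        G is a leaf — visit G.
Visit W.
At W: no right child.
Full in-order sequence: D, R, H, Q, L, P, F, X, K, T, G, W.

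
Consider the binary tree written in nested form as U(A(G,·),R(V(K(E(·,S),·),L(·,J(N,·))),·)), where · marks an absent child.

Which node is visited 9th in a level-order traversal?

Level-order visits nodes level by level from the root, left to right within each level.
Level 0: U
Level 1: A, R
Level 2: G, V
Level 3: K, L
Level 4: E, J
Level 5: S, N
Full level-order sequence: U, A, R, G, V, K, L, E, J, S, N.

J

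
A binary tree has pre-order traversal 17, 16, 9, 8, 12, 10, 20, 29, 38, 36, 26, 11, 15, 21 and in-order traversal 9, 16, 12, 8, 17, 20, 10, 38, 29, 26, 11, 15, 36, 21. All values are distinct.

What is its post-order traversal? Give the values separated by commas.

9, 12, 8, 16, 20, 38, 15, 11, 26, 21, 36, 29, 10, 17

The first element of pre-order is the root; it splits in-order into left and right subtrees.
Root 17: left subtree has 4 nodes {9, 16, 12, 8}, right has 9 {20, 10, 38, 29, 26, 11, 15, 36, 21}.
  Root 16: left subtree has 1 node {9}, right has 2 {12, 8}.
    Root 8: left subtree has 1 node {12}, right has 0 { }.
  Root 10: left subtree has 1 node {20}, right has 7 {38, 29, 26, 11, 15, 36, 21}.
    Root 29: left subtree has 1 node {38}, right has 5 {26, 11, 15, 36, 21}.
      Root 36: left subtree has 3 nodes {26, 11, 15}, right has 1 {21}.
        Root 26: left subtree has 0 nodes { }, right has 2 {11, 15}.
          Root 11: left subtree has 0 nodes { }, right has 1 {15}.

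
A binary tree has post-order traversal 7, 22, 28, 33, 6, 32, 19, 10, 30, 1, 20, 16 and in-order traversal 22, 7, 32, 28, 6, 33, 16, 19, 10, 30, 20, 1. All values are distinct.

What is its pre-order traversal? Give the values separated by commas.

16, 32, 22, 7, 6, 28, 33, 20, 30, 10, 19, 1

The last element of post-order is the root; it splits in-order into left and right subtrees.
Root 16: left subtree has 6 nodes {22, 7, 32, 28, 6, 33}, right has 5 {19, 10, 30, 20, 1}.
  Root 32: left subtree has 2 nodes {22, 7}, right has 3 {28, 6, 33}.
    Root 22: left subtree has 0 nodes { }, right has 1 {7}.
    Root 6: left subtree has 1 node {28}, right has 1 {33}.
  Root 20: left subtree has 3 nodes {19, 10, 30}, right has 1 {1}.
    Root 30: left subtree has 2 nodes {19, 10}, right has 0 { }.
      Root 10: left subtree has 1 node {19}, right has 0 { }.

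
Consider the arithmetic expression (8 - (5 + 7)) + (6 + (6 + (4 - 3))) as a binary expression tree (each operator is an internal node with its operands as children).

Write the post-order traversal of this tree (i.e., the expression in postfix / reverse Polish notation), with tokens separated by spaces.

Post-order on an expression tree gives postfix notation: for each operator, emit left operand, right operand, then the operator.

8 5 7 + - 6 6 4 3 - + + +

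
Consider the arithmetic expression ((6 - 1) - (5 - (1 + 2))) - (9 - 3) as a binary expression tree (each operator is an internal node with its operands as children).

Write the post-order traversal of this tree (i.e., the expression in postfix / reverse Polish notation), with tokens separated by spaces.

6 1 - 5 1 2 + - - 9 3 - -

Post-order on an expression tree gives postfix notation: for each operator, emit left operand, right operand, then the operator.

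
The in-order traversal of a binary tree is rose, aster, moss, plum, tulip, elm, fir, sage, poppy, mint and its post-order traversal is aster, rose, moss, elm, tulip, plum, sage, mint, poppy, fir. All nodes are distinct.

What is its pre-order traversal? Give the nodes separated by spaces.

The last element of post-order is the root; it splits in-order into left and right subtrees.
Root fir: left subtree has 6 nodes {rose, aster, moss, plum, tulip, elm}, right has 3 {sage, poppy, mint}.
  Root plum: left subtree has 3 nodes {rose, aster, moss}, right has 2 {tulip, elm}.
    Root moss: left subtree has 2 nodes {rose, aster}, right has 0 { }.
      Root rose: left subtree has 0 nodes { }, right has 1 {aster}.
    Root tulip: left subtree has 0 nodes { }, right has 1 {elm}.
  Root poppy: left subtree has 1 node {sage}, right has 1 {mint}.

fir plum moss rose aster tulip elm poppy sage mint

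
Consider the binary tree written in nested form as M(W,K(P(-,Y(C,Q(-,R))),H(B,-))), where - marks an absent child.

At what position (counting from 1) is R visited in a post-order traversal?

3

Post-order visits the left subtree, then the right subtree, then the node.
At M: go left to W.
  W is a leaf — visit W.
At M: go right to K.
  At K: go left to P.
    At P: no left child.
    At P: go right to Y.
      At Y: go left to C.
        C is a leaf — visit C.
      At Y: go right to Q.
        At Q: no left child.
        At Q: go right to R.
          R is a leaf — visit R.
        Visit Q.
      Visit Y.
    Visit P.
  At K: go right to H.
    At H: go left to B.
      B is a leaf — visit B.
    At H: no right child.
    Visit H.
  Visit K.
Visit M.
Full post-order sequence: W, C, R, Q, Y, P, B, H, K, M.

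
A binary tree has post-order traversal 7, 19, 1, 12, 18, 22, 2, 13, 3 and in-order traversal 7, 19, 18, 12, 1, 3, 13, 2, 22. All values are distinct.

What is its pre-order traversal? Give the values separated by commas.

The last element of post-order is the root; it splits in-order into left and right subtrees.
Root 3: left subtree has 5 nodes {7, 19, 18, 12, 1}, right has 3 {13, 2, 22}.
  Root 18: left subtree has 2 nodes {7, 19}, right has 2 {12, 1}.
    Root 19: left subtree has 1 node {7}, right has 0 { }.
    Root 12: left subtree has 0 nodes { }, right has 1 {1}.
  Root 13: left subtree has 0 nodes { }, right has 2 {2, 22}.
    Root 2: left subtree has 0 nodes { }, right has 1 {22}.

3, 18, 19, 7, 12, 1, 13, 2, 22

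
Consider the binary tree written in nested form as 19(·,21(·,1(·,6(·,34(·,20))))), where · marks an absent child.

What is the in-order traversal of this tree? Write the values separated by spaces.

In-order visits the left subtree, then the node, then the right subtree.
At 19: no left child.
Visit 19.
At 19: go right to 21.
  At 21: no left child.
  Visit 21.
  At 21: go right to 1.
    At 1: no left child.
    Visit 1.
    At 1: go right to 6.
      At 6: no left child.
      Visit 6.
      At 6: go right to 34.
        At 34: no left child.
        Visit 34.
        At 34: go right to 20.
          20 is a leaf — visit 20.

19 21 1 6 34 20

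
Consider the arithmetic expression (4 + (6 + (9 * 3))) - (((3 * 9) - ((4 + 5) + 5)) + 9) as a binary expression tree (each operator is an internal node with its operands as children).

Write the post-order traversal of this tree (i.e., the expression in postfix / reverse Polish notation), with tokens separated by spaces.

Post-order on an expression tree gives postfix notation: for each operator, emit left operand, right operand, then the operator.

4 6 9 3 * + + 3 9 * 4 5 + 5 + - 9 + -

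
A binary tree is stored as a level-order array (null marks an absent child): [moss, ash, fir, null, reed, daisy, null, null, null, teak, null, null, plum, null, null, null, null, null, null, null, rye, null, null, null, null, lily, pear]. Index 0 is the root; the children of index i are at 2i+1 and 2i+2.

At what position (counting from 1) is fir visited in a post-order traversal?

Post-order visits the left subtree, then the right subtree, then the node.
At moss: go left to ash.
  At ash: no left child.
  At ash: go right to reed.
    At reed: go left to teak.
      At teak: no left child.
      At teak: go right to rye.
        rye is a leaf — visit rye.
      Visit teak.
    At reed: no right child.
    Visit reed.
  Visit ash.
At moss: go right to fir.
  At fir: go left to daisy.
    At daisy: no left child.
    At daisy: go right to plum.
      At plum: go left to lily.
        lily is a leaf — visit lily.
      At plum: go right to pear.
        pear is a leaf — visit pear.
      Visit plum.
    Visit daisy.
  At fir: no right child.
  Visit fir.
Visit moss.
Full post-order sequence: rye, teak, reed, ash, lily, pear, plum, daisy, fir, moss.

9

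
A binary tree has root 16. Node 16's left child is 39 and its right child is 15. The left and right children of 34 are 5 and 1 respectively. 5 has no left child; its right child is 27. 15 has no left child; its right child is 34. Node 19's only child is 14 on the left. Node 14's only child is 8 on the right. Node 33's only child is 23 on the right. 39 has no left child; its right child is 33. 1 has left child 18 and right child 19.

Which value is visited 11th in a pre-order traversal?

Pre-order visits the node, then its left subtree, then its right subtree.
Visit 16.
At 16: go left to 39.
  Visit 39.
  At 39: no left child.
  At 39: go right to 33.
    Visit 33.
    At 33: no left child.
    At 33: go right to 23.
      23 is a leaf — visit 23.
At 16: go right to 15.
  Visit 15.
  At 15: no left child.
  At 15: go right to 34.
    Visit 34.
    At 34: go left to 5.
      Visit 5.
      At 5: no left child.
      At 5: go right to 27.
        27 is a leaf — visit 27.
    At 34: go right to 1.
      Visit 1.
      At 1: go left to 18.
        18 is a leaf — visit 18.
      At 1: go right to 19.
        Visit 19.
        At 19: go left to 14.
          Visit 14.
          At 14: no left child.
          At 14: go right to 8.
            8 is a leaf — visit 8.
        At 19: no right child.
Full pre-order sequence: 16, 39, 33, 23, 15, 34, 5, 27, 1, 18, 19, 14, 8.

19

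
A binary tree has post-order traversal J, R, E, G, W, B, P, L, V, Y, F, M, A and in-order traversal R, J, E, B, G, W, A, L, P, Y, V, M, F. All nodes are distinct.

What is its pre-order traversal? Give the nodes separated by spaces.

The last element of post-order is the root; it splits in-order into left and right subtrees.
Root A: left subtree has 6 nodes {R, J, E, B, G, W}, right has 6 {L, P, Y, V, M, F}.
  Root B: left subtree has 3 nodes {R, J, E}, right has 2 {G, W}.
    Root E: left subtree has 2 nodes {R, J}, right has 0 { }.
      Root R: left subtree has 0 nodes { }, right has 1 {J}.
    Root W: left subtree has 1 node {G}, right has 0 { }.
  Root M: left subtree has 4 nodes {L, P, Y, V}, right has 1 {F}.
    Root Y: left subtree has 2 nodes {L, P}, right has 1 {V}.
      Root L: left subtree has 0 nodes { }, right has 1 {P}.

A B E R J W G M Y L P V F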